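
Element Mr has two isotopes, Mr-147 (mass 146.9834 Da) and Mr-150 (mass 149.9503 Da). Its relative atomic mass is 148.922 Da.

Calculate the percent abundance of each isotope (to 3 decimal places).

Mr-147: 34.659%, Mr-150: 65.341%

Let x be the fractional abundance of Mr-147; then Mr-150 has abundance 1 − x.
146.9834·x + 149.9503·(1 − x) = 148.922
(146.9834 − 149.9503)·x = 148.922 − 149.9503
x = -1.0283 / -2.9669 = 0.34659 → 34.659% Mr-147, 65.341% Mr-150.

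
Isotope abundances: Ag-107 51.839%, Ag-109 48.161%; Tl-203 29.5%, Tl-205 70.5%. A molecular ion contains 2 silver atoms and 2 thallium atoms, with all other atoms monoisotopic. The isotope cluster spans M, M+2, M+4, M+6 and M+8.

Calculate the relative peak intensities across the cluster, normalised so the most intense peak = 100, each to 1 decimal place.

Silver pattern (n=2): 0.26872819 : 0.49932362 : 0.23194819
Thallium pattern (n=2): 0.087025 : 0.41595 : 0.497025
Convolve the two distributions (both contribute in 2-u steps):
  M: 0.26872819×0.087025 = 0.023386
  M+2: 0.26872819×0.41595 + 0.49932362×0.087025 = 0.155231
  M+4: 0.26872819×0.497025 + 0.49932362×0.41595 + 0.23194819×0.087025 = 0.361444
  M+6: 0.49932362×0.497025 + 0.23194819×0.41595 = 0.344655
  M+8: 0.23194819×0.497025 = 0.115284
Scale to base peak (0.361444) = 100: 6.5 : 42.9 : 100.0 : 95.4 : 31.9

6.5 : 42.9 : 100.0 : 95.4 : 31.9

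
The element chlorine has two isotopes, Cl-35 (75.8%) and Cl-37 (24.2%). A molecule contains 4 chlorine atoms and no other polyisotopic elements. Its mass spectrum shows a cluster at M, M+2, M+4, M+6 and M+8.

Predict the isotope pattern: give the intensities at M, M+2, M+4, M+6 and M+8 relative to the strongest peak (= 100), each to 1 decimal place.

78.3 : 100.0 : 47.9 : 10.2 : 0.8

Each Cl atom is independently Cl-35 (p = 0.758) or Cl-37 (q = 0.242); the cluster is the binomial expansion (p + q)^4.
P(M) = 0.758^4 = 0.330124
P(M+2) = 4 × 0.758^3 × 0.242^1 = 0.421583
P(M+4) = 6 × 0.758^2 × 0.242^2 = 0.201893
P(M+6) = 4 × 0.758^1 × 0.242^3 = 0.042971
P(M+8) = 0.242^4 = 0.003430
The M+2 peak is largest (0.421583); scaling to 100 gives 78.3 : 100.0 : 47.9 : 10.2 : 0.8.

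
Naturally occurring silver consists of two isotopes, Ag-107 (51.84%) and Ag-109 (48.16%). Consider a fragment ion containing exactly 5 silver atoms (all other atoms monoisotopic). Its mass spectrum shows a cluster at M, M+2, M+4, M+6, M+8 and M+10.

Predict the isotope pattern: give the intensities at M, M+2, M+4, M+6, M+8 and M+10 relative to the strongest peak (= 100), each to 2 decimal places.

11.59 : 53.82 : 100.00 : 92.90 : 43.15 : 8.02

Expanding (0.5184 + 0.4816)^5:
P(M) = 0.5184^5 = 0.037439
P(M+2) = 5 × 0.5184^4 × 0.4816^1 = 0.173907
P(M+4) = 10 × 0.5184^3 × 0.4816^2 = 0.323123
P(M+6) = 10 × 0.5184^2 × 0.4816^3 = 0.300185
P(M+8) = 5 × 0.5184^1 × 0.4816^4 = 0.139438
P(M+10) = 0.4816^5 = 0.025908
The M+4 peak is largest (0.323123); scaling to 100 gives 11.59 : 53.82 : 100.00 : 92.90 : 43.15 : 8.02.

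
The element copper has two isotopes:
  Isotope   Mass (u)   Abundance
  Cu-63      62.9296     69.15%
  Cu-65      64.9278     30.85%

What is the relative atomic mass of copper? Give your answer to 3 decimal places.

63.546 u

Ar = Σ fᵢ·mᵢ = 0.6915 × 62.9296 + 0.3085 × 64.9278
= 43.51582 + 20.03023 = 63.54605 u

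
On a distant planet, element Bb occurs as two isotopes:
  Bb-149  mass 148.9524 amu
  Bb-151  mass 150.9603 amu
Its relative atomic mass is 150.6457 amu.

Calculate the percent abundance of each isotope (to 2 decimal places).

Bb-149: 15.67%, Bb-151: 84.33%

With x = fraction of Bb-149 (so Bb-151 is 1 − x):
148.9524·x + 150.9603·(1 − x) = 150.6457
(148.9524 − 150.9603)·x = 150.6457 − 150.9603
x = -0.3146 / -2.0079 = 0.15668 → 15.67% Bb-149, 84.33% Bb-151.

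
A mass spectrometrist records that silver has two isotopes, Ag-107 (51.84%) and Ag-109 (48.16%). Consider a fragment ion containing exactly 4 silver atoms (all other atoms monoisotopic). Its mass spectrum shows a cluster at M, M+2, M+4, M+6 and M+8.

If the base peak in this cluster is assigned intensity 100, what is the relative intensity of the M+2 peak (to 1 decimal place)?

Term probabilities: M 0.0722, M+2 0.2684, M+4 0.3740, M+6 0.2316, M+8 0.0538. Base peak = M+4.
P(M+4) = C(4,2) × 0.5184^2 × 0.4816^2 = 6 × 0.26873856 × 0.23193856 = 0.373985 (base)
P(M+2) = C(4,1) × 0.5184^3 × 0.4816^1 = 4 × 0.13931407 × 0.4816 = 0.268375
Relative intensity = 0.268375 / 0.373985 × 100 = 71.8

71.8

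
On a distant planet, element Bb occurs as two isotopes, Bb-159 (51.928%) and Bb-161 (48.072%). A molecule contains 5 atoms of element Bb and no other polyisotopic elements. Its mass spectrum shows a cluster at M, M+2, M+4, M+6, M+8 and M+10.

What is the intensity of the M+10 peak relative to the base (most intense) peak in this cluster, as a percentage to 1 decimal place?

Term probabilities: M 0.0378, M+2 0.1748, M+4 0.3236, M+6 0.2996, M+8 0.1387, M+10 0.0257. Base peak = M+4.
P(M+4) = C(5,2) × 0.51928^3 × 0.48072^2 = 10 × 0.14002474 × 0.23109172 = 0.323586 (base)
P(M+10) = C(5,5) × 0.51928^0 × 0.48072^5 = 1 × 1.0000 × 0.02567207 = 0.025672
Relative intensity = 0.025672 / 0.323586 × 100 = 7.9

7.9%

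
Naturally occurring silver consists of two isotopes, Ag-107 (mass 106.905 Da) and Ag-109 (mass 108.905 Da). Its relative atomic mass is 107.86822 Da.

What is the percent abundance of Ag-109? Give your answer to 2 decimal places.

48.16%

Let x be the fractional abundance of Ag-107; then Ag-109 has abundance 1 − x.
106.905·x + 108.905·(1 − x) = 107.86822
(106.905 − 108.905)·x = 107.86822 − 108.905
x = -1.03678 / -2.000 = 0.51839 → 51.84% Ag-107, 48.16% Ag-109.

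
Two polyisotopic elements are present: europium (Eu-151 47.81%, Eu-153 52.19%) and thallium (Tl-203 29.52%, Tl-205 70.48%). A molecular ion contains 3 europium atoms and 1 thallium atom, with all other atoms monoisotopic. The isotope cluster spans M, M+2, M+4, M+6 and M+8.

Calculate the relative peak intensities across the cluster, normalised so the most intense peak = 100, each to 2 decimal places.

Europium pattern (n=3): 0.10928391 : 0.3578871 : 0.39067407 : 0.14215492
Thallium pattern (n=1): 0.2952 : 0.7048
Convolve the two distributions (both contribute in 2-u steps):
  M: 0.10928391×0.2952 = 0.032261
  M+2: 0.10928391×0.7048 + 0.3578871×0.2952 = 0.182672
  M+4: 0.3578871×0.7048 + 0.39067407×0.2952 = 0.367566
  M+6: 0.39067407×0.7048 + 0.14215492×0.2952 = 0.317311
  M+8: 0.14215492×0.7048 = 0.100191
Scale to base peak (0.367566) = 100: 8.78 : 49.70 : 100.00 : 86.33 : 27.26

8.78 : 49.70 : 100.00 : 86.33 : 27.26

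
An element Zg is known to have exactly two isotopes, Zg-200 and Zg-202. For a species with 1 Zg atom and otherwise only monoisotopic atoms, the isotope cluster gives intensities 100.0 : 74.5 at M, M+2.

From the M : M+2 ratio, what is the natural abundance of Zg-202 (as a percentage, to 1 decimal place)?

42.7%

Let p = fractional abundance of Zg-200. I(M+2)/I(M) = [C(1,1)·p^0·(1−p)] / p^1 = 1·(1−p)/p = 74.5/100.0 = 0.7450
(1−p)/p = 0.7450/1 = 0.7450  ⇒  p = 1/(1 + 0.7450) = 0.5731
Zg-200: 57.3%, Zg-202: 42.7%.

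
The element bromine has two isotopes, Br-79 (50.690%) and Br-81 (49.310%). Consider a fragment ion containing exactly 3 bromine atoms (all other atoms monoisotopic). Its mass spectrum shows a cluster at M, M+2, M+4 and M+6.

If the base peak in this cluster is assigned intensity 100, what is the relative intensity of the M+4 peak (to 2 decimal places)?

97.28

Term probabilities: M 0.1302, M+2 0.3801, M+4 0.3698, M+6 0.1199. Base peak = M+2.
P(M+2) = C(3,1) × 0.50690^2 × 0.49310^1 = 3 × 0.25694761 × 0.4931 = 0.380103 (base)
P(M+4) = C(3,2) × 0.50690^1 × 0.49310^2 = 3 × 0.5069 × 0.24314761 = 0.369755
Relative intensity = 0.369755 / 0.380103 × 100 = 97.28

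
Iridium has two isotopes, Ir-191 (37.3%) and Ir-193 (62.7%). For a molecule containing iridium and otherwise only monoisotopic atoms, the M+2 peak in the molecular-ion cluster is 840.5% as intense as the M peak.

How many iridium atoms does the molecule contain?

For n independent Ir atoms, I(M+2)/I(M) = n · (abundance Ir-193) / (abundance Ir-191) = n · 0.627/0.373.
n = 8.405 × 0.373/0.627 = 5.00 ≈ 5

5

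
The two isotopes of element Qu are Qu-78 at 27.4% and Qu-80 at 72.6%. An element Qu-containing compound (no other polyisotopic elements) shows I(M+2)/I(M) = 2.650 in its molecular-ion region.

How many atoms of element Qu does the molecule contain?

1

With n Qu atoms, P(M+2)/P(M) = C(n,1)·p^(n−1)q / p^n = n·q/p = n · 0.726/0.274.
n = 2.650 × 0.274/0.726 = 1.00 ≈ 1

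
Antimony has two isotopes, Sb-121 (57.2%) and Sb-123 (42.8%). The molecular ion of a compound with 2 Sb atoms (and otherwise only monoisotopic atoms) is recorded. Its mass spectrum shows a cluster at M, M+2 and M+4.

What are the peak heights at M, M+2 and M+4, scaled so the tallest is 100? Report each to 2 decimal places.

66.82 : 100.00 : 37.41

Expanding (0.572 + 0.428)^2:
P(M) = 0.572^2 = 0.327184
P(M+2) = 2 × 0.572^1 × 0.428^1 = 0.489632
P(M+4) = 0.428^2 = 0.183184
The M+2 peak is largest (0.489632); scaling to 100 gives 66.82 : 100.00 : 37.41.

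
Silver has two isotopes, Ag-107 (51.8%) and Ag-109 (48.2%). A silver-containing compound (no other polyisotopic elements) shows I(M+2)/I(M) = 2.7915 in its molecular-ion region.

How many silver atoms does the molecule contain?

3

With n Ag atoms, P(M+2)/P(M) = C(n,1)·p^(n−1)q / p^n = n·q/p = n · 0.482/0.518.
n = 2.7915 × 0.518/0.482 = 3.00 ≈ 3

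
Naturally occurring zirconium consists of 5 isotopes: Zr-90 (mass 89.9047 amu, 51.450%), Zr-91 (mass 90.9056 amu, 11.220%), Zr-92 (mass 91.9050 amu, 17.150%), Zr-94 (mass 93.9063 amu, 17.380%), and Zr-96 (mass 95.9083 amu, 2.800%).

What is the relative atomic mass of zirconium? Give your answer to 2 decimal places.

Average mass = Σ (abundance × isotope mass) = 0.51450 × 89.9047 + 0.11220 × 90.9056 + 0.17150 × 91.9050 + 0.17380 × 93.9063 + 0.02800 × 95.9083
= 46.25597 + 10.19961 + 15.76171 + 16.32091 + 2.68543 = 91.22363 amu

91.22 amu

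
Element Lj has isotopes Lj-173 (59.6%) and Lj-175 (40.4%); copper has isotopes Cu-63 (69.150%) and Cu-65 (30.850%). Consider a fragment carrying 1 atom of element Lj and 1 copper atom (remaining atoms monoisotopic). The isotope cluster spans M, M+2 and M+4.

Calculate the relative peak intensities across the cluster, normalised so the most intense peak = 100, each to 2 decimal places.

88.97 : 100.00 : 26.91

Element Lj pattern (n=1): 0.5960 : 0.4040
Copper pattern (n=1): 0.6915 : 0.3085
Convolve the two distributions (both contribute in 2-u steps):
  M: 0.5960×0.6915 = 0.412134
  M+2: 0.5960×0.3085 + 0.4040×0.6915 = 0.463232
  M+4: 0.4040×0.3085 = 0.124634
Scale to base peak (0.463232) = 100: 88.97 : 100.00 : 26.91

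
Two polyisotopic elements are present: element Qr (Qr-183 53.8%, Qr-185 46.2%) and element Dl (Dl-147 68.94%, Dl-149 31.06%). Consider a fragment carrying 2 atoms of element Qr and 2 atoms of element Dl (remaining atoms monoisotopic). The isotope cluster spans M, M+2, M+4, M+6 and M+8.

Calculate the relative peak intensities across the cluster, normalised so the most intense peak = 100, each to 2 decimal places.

38.19 : 100.00 : 95.01 : 38.69 : 5.72

Element Qr pattern (n=2): 0.289444 : 0.497112 : 0.213444
Element Dl pattern (n=2): 0.47527236 : 0.42825528 : 0.09647236
Convolve the two distributions (both contribute in 2-u steps):
  M: 0.289444×0.47527236 = 0.137565
  M+2: 0.289444×0.42825528 + 0.497112×0.47527236 = 0.360220
  M+4: 0.289444×0.09647236 + 0.497112×0.42825528 + 0.213444×0.47527236 = 0.342258
  M+6: 0.497112×0.09647236 + 0.213444×0.42825528 = 0.139366
  M+8: 0.213444×0.09647236 = 0.020591
Scale to base peak (0.360220) = 100: 38.19 : 100.00 : 95.01 : 38.69 : 5.72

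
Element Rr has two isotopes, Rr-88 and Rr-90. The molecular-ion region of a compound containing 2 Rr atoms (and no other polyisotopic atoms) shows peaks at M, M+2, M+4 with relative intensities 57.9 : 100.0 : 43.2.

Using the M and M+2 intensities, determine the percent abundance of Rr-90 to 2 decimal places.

46.34%

Write p for the Rr-88 fraction. I(M+2)/I(M) = [C(2,1)·p^1·(1−p)] / p^2 = 2·(1−p)/p = 100.0/57.9 = 1.7271
(1−p)/p = 1.7271/2 = 0.8636  ⇒  p = 1/(1 + 0.8636) = 0.5366
Rr-88: 53.66%, Rr-90: 46.34%.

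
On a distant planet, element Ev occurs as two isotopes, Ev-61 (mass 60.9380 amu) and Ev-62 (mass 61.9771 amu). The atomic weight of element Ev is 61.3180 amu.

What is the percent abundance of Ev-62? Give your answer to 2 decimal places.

36.57%

With x = fraction of Ev-61 (so Ev-62 is 1 − x):
60.9380·x + 61.9771·(1 − x) = 61.3180
(60.9380 − 61.9771)·x = 61.3180 − 61.9771
x = -0.6591 / -1.0391 = 0.63430 → 63.43% Ev-61, 36.57% Ev-62.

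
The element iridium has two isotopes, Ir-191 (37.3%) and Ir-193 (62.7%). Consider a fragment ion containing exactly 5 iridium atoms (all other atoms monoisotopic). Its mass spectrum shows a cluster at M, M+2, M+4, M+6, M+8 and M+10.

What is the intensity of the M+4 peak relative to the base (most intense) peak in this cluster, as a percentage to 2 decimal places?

(0.373 + 0.627)^5 gives M 0.0072, M+2 0.0607, M+4 0.2040, M+6 0.3429, M+8 0.2882, M+10 0.0969; the largest is M+6.
P(M+6) = C(5,3) × 0.373^2 × 0.627^3 = 10 × 0.139129 × 0.24649188 = 0.342942 (base)
P(M+4) = C(5,2) × 0.373^3 × 0.627^2 = 10 × 0.05189512 × 0.393129 = 0.204015
Relative intensity = 0.204015 / 0.342942 × 100 = 59.49

59.49%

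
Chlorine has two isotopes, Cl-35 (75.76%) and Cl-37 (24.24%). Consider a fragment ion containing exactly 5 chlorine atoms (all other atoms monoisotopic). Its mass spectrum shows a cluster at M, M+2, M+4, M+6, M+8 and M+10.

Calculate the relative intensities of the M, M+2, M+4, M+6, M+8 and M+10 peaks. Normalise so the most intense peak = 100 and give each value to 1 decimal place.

Each Cl atom is independently Cl-35 (p = 0.7576) or Cl-37 (q = 0.2424); the cluster is the binomial expansion (p + q)^5.
P(M) = 0.7576^5 = 0.249574
P(M+2) = 5 × 0.7576^4 × 0.2424^1 = 0.399266
P(M+4) = 10 × 0.7576^3 × 0.2424^2 = 0.255497
P(M+6) = 10 × 0.7576^2 × 0.2424^3 = 0.081748
P(M+8) = 5 × 0.7576^1 × 0.2424^4 = 0.013078
P(M+10) = 0.2424^5 = 0.000837
The M+2 peak is largest (0.399266); scaling to 100 gives 62.5 : 100.0 : 64.0 : 20.5 : 3.3 : 0.2.

62.5 : 100.0 : 64.0 : 20.5 : 3.3 : 0.2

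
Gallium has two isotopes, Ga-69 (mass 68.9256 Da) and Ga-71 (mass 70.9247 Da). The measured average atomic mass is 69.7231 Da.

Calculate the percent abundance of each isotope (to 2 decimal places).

Ga-69: 60.11%, Ga-71: 39.89%

Writing the weighted mean with unknown fraction x of Ga-69:
68.9256·x + 70.9247·(1 − x) = 69.7231
(68.9256 − 70.9247)·x = 69.7231 − 70.9247
x = -1.2016 / -1.9991 = 0.60107 → 60.11% Ga-69, 39.89% Ga-71.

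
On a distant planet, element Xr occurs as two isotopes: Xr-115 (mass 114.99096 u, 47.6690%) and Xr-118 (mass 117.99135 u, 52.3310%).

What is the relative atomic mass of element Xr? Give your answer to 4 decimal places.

116.5611 u

Ar = Σ fᵢ·mᵢ = 0.476690 × 114.99096 + 0.523310 × 117.99135
= 54.815041 + 61.746053 = 116.561094 u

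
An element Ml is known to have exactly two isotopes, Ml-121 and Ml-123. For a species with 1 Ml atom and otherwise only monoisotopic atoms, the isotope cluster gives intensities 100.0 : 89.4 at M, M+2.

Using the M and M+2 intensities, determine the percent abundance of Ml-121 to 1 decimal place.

Write p for the Ml-121 fraction. I(M+2)/I(M) = [C(1,1)·p^0·(1−p)] / p^1 = 1·(1−p)/p = 89.4/100.0 = 0.8940
(1−p)/p = 0.8940/1 = 0.8940  ⇒  p = 1/(1 + 0.8940) = 0.5280
Ml-121: 52.8%, Ml-123: 47.2%.

52.8%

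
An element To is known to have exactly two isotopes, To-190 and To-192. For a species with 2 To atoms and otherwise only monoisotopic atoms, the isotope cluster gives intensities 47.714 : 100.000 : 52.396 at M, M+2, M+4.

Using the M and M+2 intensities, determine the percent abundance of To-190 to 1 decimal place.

Write p for the To-190 fraction. I(M+2)/I(M) = [C(2,1)·p^1·(1−p)] / p^2 = 2·(1−p)/p = 100.000/47.714 = 2.0958
(1−p)/p = 2.0958/2 = 1.0479  ⇒  p = 1/(1 + 1.0479) = 0.4883
To-190: 48.8%, To-192: 51.2%.

48.8%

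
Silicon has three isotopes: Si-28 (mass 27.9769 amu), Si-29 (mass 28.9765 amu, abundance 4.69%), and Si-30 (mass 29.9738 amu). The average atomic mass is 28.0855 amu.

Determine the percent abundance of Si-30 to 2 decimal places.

3.09%

Let x and y be the fractions of Si-28 and Si-30. Then x + y = 1 − 0.0469 = 0.9531 and 27.9769x + 29.9738y = 28.0855 − 0.0469×28.9765 = 26.72650215.
Substituting: 27.9769x + 29.9738(0.9531 − x) = 26.72650215
(27.9769 − 29.9738)x = -1.84152663  ⇒  x = 0.92219, y = 0.03091
Si-28: 92.22%, Si-30: 3.09%.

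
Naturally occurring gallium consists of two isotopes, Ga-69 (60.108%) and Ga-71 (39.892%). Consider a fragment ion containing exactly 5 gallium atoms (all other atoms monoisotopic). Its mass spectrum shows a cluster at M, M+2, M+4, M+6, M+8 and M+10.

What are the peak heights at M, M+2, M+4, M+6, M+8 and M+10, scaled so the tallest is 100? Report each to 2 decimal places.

22.70 : 75.34 : 100.00 : 66.37 : 22.02 : 2.92

Expanding (0.60108 + 0.39892)^5:
P(M) = 0.60108^5 = 0.078462
P(M+2) = 5 × 0.60108^4 × 0.39892^1 = 0.260366
P(M+4) = 10 × 0.60108^3 × 0.39892^2 = 0.345596
P(M+6) = 10 × 0.60108^2 × 0.39892^3 = 0.229362
P(M+8) = 5 × 0.60108^1 × 0.39892^4 = 0.076111
P(M+10) = 0.39892^5 = 0.010103
The M+4 peak is largest (0.345596); scaling to 100 gives 22.70 : 75.34 : 100.00 : 66.37 : 22.02 : 2.92.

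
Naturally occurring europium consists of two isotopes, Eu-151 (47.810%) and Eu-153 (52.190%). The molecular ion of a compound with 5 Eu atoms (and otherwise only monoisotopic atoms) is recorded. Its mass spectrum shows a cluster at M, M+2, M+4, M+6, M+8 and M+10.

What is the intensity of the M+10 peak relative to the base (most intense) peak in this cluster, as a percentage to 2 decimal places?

11.92%

Term probabilities: M 0.0250, M+2 0.1363, M+4 0.2977, M+6 0.3249, M+8 0.1774, M+10 0.0387. Base peak = M+6.
P(M+6) = C(5,3) × 0.47810^2 × 0.52190^3 = 10 × 0.22857961 × 0.14215492 = 0.324937 (base)
P(M+10) = C(5,5) × 0.47810^0 × 0.52190^5 = 1 × 1.0000 × 0.0387201 = 0.038720
Relative intensity = 0.038720 / 0.324937 × 100 = 11.92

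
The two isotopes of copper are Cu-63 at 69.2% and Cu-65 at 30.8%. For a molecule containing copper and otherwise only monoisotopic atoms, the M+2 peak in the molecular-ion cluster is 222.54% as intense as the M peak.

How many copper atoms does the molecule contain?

5

With n Cu atoms, P(M+2)/P(M) = C(n,1)·p^(n−1)q / p^n = n·q/p = n · 0.308/0.692.
n = 2.2254 × 0.692/0.308 = 5.00 ≈ 5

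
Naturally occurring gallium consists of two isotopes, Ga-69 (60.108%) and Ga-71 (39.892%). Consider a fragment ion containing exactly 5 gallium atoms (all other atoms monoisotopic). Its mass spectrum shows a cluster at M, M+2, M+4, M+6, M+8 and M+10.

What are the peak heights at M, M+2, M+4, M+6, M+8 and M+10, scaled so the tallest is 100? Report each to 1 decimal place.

Each Ga atom is independently Ga-69 (p = 0.60108) or Ga-71 (q = 0.39892); the cluster is the binomial expansion (p + q)^5.
P(M) = 0.60108^5 = 0.078462
P(M+2) = 5 × 0.60108^4 × 0.39892^1 = 0.260366
P(M+4) = 10 × 0.60108^3 × 0.39892^2 = 0.345596
P(M+6) = 10 × 0.60108^2 × 0.39892^3 = 0.229362
P(M+8) = 5 × 0.60108^1 × 0.39892^4 = 0.076111
P(M+10) = 0.39892^5 = 0.010103
The M+4 peak is largest (0.345596); scaling to 100 gives 22.7 : 75.3 : 100.0 : 66.4 : 22.0 : 2.9.

22.7 : 75.3 : 100.0 : 66.4 : 22.0 : 2.9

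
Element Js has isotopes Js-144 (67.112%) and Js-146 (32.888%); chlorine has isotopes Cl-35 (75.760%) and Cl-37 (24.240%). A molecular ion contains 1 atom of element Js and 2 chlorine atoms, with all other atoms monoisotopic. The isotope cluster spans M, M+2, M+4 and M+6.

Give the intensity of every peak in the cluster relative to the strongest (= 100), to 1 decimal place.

Element Js pattern (n=1): 0.67112 : 0.32888
Chlorine pattern (n=2): 0.57395776 : 0.36728448 : 0.05875776
Convolve the two distributions (both contribute in 2-u steps):
  M: 0.67112×0.57395776 = 0.385195
  M+2: 0.67112×0.36728448 + 0.32888×0.57395776 = 0.435255
  M+4: 0.67112×0.05875776 + 0.32888×0.36728448 = 0.160226
  M+6: 0.32888×0.05875776 = 0.019324
Scale to base peak (0.435255) = 100: 88.5 : 100.0 : 36.8 : 4.4

88.5 : 100.0 : 36.8 : 4.4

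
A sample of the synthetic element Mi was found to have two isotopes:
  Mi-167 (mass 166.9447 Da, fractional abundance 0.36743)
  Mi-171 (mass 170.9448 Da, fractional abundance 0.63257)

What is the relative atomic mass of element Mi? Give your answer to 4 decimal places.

Average mass = Σ (abundance × isotope mass) = 0.36743 × 166.9447 + 0.63257 × 170.9448
= 61.34049 + 108.13455 = 169.47504 Da

169.4750 Da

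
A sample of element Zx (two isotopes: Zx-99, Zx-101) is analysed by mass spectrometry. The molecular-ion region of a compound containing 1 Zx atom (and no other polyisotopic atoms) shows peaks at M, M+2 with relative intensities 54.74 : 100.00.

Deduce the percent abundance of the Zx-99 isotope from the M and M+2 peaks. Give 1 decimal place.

If p is the fraction of Zx that is Zx-99, then I(M+2)/I(M) = [C(1,1)·p^0·(1−p)] / p^1 = 1·(1−p)/p = 100.00/54.74 = 1.8268
(1−p)/p = 1.8268/1 = 1.8268  ⇒  p = 1/(1 + 1.8268) = 0.3538
Zx-99: 35.4%, Zx-101: 64.6%.

35.4%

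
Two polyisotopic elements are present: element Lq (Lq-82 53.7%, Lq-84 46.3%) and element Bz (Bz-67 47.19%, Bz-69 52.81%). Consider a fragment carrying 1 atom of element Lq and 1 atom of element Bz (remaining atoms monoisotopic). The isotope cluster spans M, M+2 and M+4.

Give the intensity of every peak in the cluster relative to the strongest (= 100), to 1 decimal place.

Element Lq pattern (n=1): 0.5370 : 0.4630
Element Bz pattern (n=1): 0.4719 : 0.5281
Convolve the two distributions (both contribute in 2-u steps):
  M: 0.5370×0.4719 = 0.253410
  M+2: 0.5370×0.5281 + 0.4630×0.4719 = 0.502079
  M+4: 0.4630×0.5281 = 0.244510
Scale to base peak (0.502079) = 100: 50.5 : 100.0 : 48.7

50.5 : 100.0 : 48.7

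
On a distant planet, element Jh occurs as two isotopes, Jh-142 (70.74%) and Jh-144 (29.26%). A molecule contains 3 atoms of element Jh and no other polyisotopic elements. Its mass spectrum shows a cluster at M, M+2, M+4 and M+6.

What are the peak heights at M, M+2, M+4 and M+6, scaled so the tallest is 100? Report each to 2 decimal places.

Each Jh atom is independently Jh-142 (p = 0.7074) or Jh-144 (q = 0.2926); the cluster is the binomial expansion (p + q)^3.
P(M) = 0.7074^3 = 0.353993
P(M+2) = 3 × 0.7074^2 × 0.2926^1 = 0.439264
P(M+4) = 3 × 0.7074^1 × 0.2926^2 = 0.181692
P(M+6) = 0.2926^3 = 0.025051
The M+2 peak is largest (0.439264); scaling to 100 gives 80.59 : 100.00 : 41.36 : 5.70.

80.59 : 100.00 : 41.36 : 5.70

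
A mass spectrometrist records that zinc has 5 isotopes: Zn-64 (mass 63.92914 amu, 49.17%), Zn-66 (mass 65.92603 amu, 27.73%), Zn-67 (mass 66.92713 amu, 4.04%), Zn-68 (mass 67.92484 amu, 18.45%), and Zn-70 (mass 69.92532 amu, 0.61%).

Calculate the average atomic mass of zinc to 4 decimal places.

65.3778 amu

Ar = Σ fᵢ·mᵢ = 0.4917 × 63.92914 + 0.2773 × 65.92603 + 0.0404 × 66.92713 + 0.1845 × 67.92484 + 0.0061 × 69.92532
= 31.433958 + 18.281288 + 2.703856 + 12.532133 + 0.426544 = 65.377779 amu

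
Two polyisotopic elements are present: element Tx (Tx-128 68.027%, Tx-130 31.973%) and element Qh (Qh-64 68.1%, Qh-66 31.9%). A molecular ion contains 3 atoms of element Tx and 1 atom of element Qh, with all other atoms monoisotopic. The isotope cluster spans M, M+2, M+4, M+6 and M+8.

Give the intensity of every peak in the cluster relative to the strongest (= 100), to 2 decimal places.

53.24 : 100.00 : 70.44 : 22.05 : 2.59

Element Tx pattern (n=3): 0.31480669 : 0.44388174 : 0.20862644 : 0.03268513
Element Qh pattern (n=1): 0.6810 : 0.3190
Convolve the two distributions (both contribute in 2-u steps):
  M: 0.31480669×0.6810 = 0.214383
  M+2: 0.31480669×0.3190 + 0.44388174×0.6810 = 0.402707
  M+4: 0.44388174×0.3190 + 0.20862644×0.6810 = 0.283673
  M+6: 0.20862644×0.3190 + 0.03268513×0.6810 = 0.088810
  M+8: 0.03268513×0.3190 = 0.010427
Scale to base peak (0.402707) = 100: 53.24 : 100.00 : 70.44 : 22.05 : 2.59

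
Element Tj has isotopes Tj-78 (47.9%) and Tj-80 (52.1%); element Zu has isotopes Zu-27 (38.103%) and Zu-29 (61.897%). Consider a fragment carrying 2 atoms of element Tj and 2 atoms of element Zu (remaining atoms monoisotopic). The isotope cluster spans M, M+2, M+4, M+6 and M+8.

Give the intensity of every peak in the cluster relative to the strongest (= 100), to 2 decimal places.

Element Tj pattern (n=2): 0.229441 : 0.499118 : 0.271441
Element Zu pattern (n=2): 0.14518386 : 0.47169228 : 0.38312386
Convolve the two distributions (both contribute in 2-u steps):
  M: 0.229441×0.14518386 = 0.033311
  M+2: 0.229441×0.47169228 + 0.499118×0.14518386 = 0.180689
  M+4: 0.229441×0.38312386 + 0.499118×0.47169228 + 0.271441×0.14518386 = 0.362743
  M+6: 0.499118×0.38312386 + 0.271441×0.47169228 = 0.319261
  M+8: 0.271441×0.38312386 = 0.103996
Scale to base peak (0.362743) = 100: 9.18 : 49.81 : 100.00 : 88.01 : 28.67

9.18 : 49.81 : 100.00 : 88.01 : 28.67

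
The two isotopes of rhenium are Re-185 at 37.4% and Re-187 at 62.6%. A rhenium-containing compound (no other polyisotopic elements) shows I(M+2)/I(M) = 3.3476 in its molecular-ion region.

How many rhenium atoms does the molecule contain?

For n independent Re atoms, I(M+2)/I(M) = n · (abundance Re-187) / (abundance Re-185) = n · 0.626/0.374.
n = 3.3476 × 0.374/0.626 = 2.00 ≈ 2

2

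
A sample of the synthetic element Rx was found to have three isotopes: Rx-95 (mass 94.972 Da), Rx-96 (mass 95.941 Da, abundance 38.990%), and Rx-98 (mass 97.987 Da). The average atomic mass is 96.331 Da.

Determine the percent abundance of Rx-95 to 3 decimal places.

28.466%

Let x and y be the fractions of Rx-95 and Rx-98. Then x + y = 1 − 0.38990 = 0.61010 and 94.972x + 97.987y = 96.331 − 0.38990×95.941 = 58.9236041.
Substituting: 94.972x + 97.987(0.61010 − x) = 58.9236041
(94.972 − 97.987)x = -0.8582646  ⇒  x = 0.28466, y = 0.32544
Rx-95: 28.466%, Rx-98: 32.544%.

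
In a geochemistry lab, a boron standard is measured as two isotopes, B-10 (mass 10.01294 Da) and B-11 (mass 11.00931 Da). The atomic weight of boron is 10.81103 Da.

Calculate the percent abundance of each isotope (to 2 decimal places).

Writing the weighted mean with unknown fraction x of B-10:
10.01294·x + 11.00931·(1 − x) = 10.81103
(10.01294 − 11.00931)·x = 10.81103 − 11.00931
x = -0.19828 / -0.99637 = 0.19900 → 19.90% B-10, 80.10% B-11.

B-10: 19.90%, B-11: 80.10%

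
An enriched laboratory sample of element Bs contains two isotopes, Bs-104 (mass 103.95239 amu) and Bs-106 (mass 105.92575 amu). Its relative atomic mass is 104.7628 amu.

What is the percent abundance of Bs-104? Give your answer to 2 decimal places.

Let x be the fractional abundance of Bs-104; then Bs-106 has abundance 1 − x.
103.95239·x + 105.92575·(1 − x) = 104.7628
(103.95239 − 105.92575)·x = 104.7628 − 105.92575
x = -1.16295 / -1.97336 = 0.58932 → 58.93% Bs-104, 41.07% Bs-106.

58.93%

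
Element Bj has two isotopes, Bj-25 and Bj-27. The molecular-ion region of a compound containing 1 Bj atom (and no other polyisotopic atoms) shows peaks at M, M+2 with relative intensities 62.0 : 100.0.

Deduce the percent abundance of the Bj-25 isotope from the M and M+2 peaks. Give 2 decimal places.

38.27%

Write p for the Bj-25 fraction. I(M+2)/I(M) = [C(1,1)·p^0·(1−p)] / p^1 = 1·(1−p)/p = 100.0/62.0 = 1.6129
(1−p)/p = 1.6129/1 = 1.6129  ⇒  p = 1/(1 + 1.6129) = 0.3827
Bj-25: 38.27%, Bj-27: 61.73%.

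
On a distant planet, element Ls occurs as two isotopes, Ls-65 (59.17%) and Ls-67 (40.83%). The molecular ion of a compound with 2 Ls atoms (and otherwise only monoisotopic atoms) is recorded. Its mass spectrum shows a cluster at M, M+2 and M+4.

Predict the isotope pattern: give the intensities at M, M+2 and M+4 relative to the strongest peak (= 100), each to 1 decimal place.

72.5 : 100.0 : 34.5

Expanding (0.5917 + 0.4083)^2:
P(M) = 0.5917^2 = 0.350109
P(M+2) = 2 × 0.5917^1 × 0.4083^1 = 0.483182
P(M+4) = 0.4083^2 = 0.166709
The M+2 peak is largest (0.483182); scaling to 100 gives 72.5 : 100.0 : 34.5.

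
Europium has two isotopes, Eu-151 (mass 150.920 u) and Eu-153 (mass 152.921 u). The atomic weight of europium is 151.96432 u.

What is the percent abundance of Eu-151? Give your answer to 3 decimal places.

With x = fraction of Eu-151 (so Eu-153 is 1 − x):
150.920·x + 152.921·(1 − x) = 151.96432
(150.920 − 152.921)·x = 151.96432 − 152.921
x = -0.95668 / -2.001 = 0.47810 → 47.810% Eu-151, 52.190% Eu-153.

47.810%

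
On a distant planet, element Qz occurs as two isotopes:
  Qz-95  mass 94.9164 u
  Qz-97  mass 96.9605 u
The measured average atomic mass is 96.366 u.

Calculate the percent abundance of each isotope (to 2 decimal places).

Qz-95: 29.08%, Qz-97: 70.92%

Let x be the fractional abundance of Qz-95; then Qz-97 has abundance 1 − x.
94.9164·x + 96.9605·(1 − x) = 96.366
(94.9164 − 96.9605)·x = 96.366 − 96.9605
x = -0.5945 / -2.0441 = 0.29084 → 29.08% Qz-95, 70.92% Qz-97.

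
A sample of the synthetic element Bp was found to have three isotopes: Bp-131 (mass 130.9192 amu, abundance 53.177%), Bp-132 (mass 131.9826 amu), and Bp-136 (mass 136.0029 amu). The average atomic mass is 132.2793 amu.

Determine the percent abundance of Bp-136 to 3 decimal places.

Let x and y be the fractions of Bp-132 and Bp-136. Then x + y = 1 − 0.53177 = 0.46823 and 131.9826x + 136.0029y = 132.2793 − 0.53177×130.9192 = 62.660397016.
Substituting: 131.9826x + 136.0029(0.46823 − x) = 62.660397016
(131.9826 − 136.0029)x = -1.020240851  ⇒  x = 0.25377, y = 0.21446
Bp-132: 25.377%, Bp-136: 21.446%.

21.446%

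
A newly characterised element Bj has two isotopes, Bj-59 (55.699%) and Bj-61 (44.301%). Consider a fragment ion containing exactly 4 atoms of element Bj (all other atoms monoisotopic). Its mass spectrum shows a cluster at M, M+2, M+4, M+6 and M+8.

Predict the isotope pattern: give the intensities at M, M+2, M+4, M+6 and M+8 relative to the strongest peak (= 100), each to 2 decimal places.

The 4 Bj atoms are independent, so intensities follow the terms of (0.55699 + 0.44301)^4.
P(M) = 0.55699^4 = 0.096248
P(M+2) = 4 × 0.55699^3 × 0.44301^1 = 0.306207
P(M+4) = 6 × 0.55699^2 × 0.44301^2 = 0.365320
P(M+6) = 4 × 0.55699^1 × 0.44301^3 = 0.193708
P(M+8) = 0.44301^4 = 0.038517
The M+4 peak is largest (0.365320); scaling to 100 gives 26.35 : 83.82 : 100.00 : 53.02 : 10.54.

26.35 : 83.82 : 100.00 : 53.02 : 10.54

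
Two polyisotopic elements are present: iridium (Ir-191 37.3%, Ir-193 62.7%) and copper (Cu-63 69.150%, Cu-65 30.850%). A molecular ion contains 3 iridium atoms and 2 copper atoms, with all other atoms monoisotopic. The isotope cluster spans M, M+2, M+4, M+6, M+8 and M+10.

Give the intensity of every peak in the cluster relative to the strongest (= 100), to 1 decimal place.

7.5 : 44.6 : 98.9 : 100.0 : 44.5 : 7.1

Iridium pattern (n=3): 0.05189512 : 0.26170165 : 0.43991135 : 0.24649188
Copper pattern (n=2): 0.47817225 : 0.4266555 : 0.09517225
Convolve the two distributions (both contribute in 2-u steps):
  M: 0.05189512×0.47817225 = 0.024815
  M+2: 0.05189512×0.4266555 + 0.26170165×0.47817225 = 0.147280
  M+4: 0.05189512×0.09517225 + 0.26170165×0.4266555 + 0.43991135×0.47817225 = 0.326949
  M+6: 0.26170165×0.09517225 + 0.43991135×0.4266555 + 0.24649188×0.47817225 = 0.330463
  M+8: 0.43991135×0.09517225 + 0.24649188×0.4266555 = 0.147034
  M+10: 0.24649188×0.09517225 = 0.023459
Scale to base peak (0.330463) = 100: 7.5 : 44.6 : 98.9 : 100.0 : 44.5 : 7.1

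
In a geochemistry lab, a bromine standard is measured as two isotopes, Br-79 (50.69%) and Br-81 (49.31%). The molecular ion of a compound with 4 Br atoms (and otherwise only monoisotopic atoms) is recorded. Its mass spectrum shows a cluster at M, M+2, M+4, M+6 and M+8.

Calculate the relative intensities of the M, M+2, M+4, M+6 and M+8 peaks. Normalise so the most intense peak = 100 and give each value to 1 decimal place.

17.6 : 68.5 : 100.0 : 64.9 : 15.8

The 4 Br atoms are independent, so intensities follow the terms of (0.5069 + 0.4931)^4.
P(M) = 0.5069^4 = 0.066022
P(M+2) = 4 × 0.5069^3 × 0.4931^1 = 0.256899
P(M+4) = 6 × 0.5069^2 × 0.4931^2 = 0.374857
P(M+6) = 4 × 0.5069^1 × 0.4931^3 = 0.243101
P(M+8) = 0.4931^4 = 0.059121
The M+4 peak is largest (0.374857); scaling to 100 gives 17.6 : 68.5 : 100.0 : 64.9 : 15.8.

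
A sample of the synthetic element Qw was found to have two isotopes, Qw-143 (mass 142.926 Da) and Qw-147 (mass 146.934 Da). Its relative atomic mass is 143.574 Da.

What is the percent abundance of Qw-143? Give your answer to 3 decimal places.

Let x be the fractional abundance of Qw-143; then Qw-147 has abundance 1 − x.
142.926·x + 146.934·(1 − x) = 143.574
(142.926 − 146.934)·x = 143.574 − 146.934
x = -3.360 / -4.008 = 0.83832 → 83.832% Qw-143, 16.168% Qw-147.

83.832%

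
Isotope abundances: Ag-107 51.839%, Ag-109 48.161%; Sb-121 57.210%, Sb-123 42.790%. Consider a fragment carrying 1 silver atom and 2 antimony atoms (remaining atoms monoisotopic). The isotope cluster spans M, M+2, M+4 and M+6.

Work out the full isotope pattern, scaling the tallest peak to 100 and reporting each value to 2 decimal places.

Silver pattern (n=1): 0.51839 : 0.48161
Antimony pattern (n=2): 0.32729841 : 0.48960318 : 0.18309841
Convolve the two distributions (both contribute in 2-u steps):
  M: 0.51839×0.32729841 = 0.169668
  M+2: 0.51839×0.48960318 + 0.48161×0.32729841 = 0.411436
  M+4: 0.51839×0.18309841 + 0.48161×0.48960318 = 0.330714
  M+6: 0.48161×0.18309841 = 0.088182
Scale to base peak (0.411436) = 100: 41.24 : 100.00 : 80.38 : 21.43

41.24 : 100.00 : 80.38 : 21.43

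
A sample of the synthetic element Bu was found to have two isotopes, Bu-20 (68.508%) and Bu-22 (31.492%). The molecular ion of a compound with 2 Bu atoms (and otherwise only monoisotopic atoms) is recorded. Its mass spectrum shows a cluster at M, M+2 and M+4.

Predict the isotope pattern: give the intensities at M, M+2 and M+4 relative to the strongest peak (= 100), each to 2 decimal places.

Each Bu atom is independently Bu-20 (p = 0.68508) or Bu-22 (q = 0.31492); the cluster is the binomial expansion (p + q)^2.
P(M) = 0.68508^2 = 0.469335
P(M+2) = 2 × 0.68508^1 × 0.31492^1 = 0.431491
P(M+4) = 0.31492^2 = 0.099175
The M peak is largest (0.469335); scaling to 100 gives 100.00 : 91.94 : 21.13.

100.00 : 91.94 : 21.13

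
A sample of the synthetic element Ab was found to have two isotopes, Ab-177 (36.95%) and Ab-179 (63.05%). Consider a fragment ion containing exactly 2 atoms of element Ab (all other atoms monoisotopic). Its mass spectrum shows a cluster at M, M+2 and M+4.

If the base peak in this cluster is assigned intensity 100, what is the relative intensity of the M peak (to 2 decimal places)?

Binomial terms of (0.3695 + 0.6305)^2: M 0.1365, M+2 0.4659, M+4 0.3975 → M+2 is the base peak.
P(M+2) = C(2,1) × 0.3695^1 × 0.6305^1 = 2 × 0.3695 × 0.6305 = 0.465940 (base)
P(M) = C(2,0) × 0.3695^2 × 0.6305^0 = 1 × 0.13653025 × 1.0000 = 0.136530
Relative intensity = 0.136530 / 0.465940 × 100 = 29.30

29.30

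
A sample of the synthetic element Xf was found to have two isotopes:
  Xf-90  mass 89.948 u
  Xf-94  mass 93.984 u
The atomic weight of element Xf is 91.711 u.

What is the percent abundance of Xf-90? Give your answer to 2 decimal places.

56.32%

With x = fraction of Xf-90 (so Xf-94 is 1 − x):
89.948·x + 93.984·(1 − x) = 91.711
(89.948 − 93.984)·x = 91.711 − 93.984
x = -2.273 / -4.036 = 0.56318 → 56.32% Xf-90, 43.68% Xf-94.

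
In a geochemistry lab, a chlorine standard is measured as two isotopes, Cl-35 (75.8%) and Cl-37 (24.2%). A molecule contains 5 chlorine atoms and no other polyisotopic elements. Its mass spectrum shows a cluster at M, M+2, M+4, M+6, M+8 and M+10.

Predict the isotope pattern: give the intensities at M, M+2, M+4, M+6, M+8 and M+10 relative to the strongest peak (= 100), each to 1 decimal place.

Expanding (0.758 + 0.242)^5:
P(M) = 0.758^5 = 0.250234
P(M+2) = 5 × 0.758^4 × 0.242^1 = 0.399450
P(M+4) = 10 × 0.758^3 × 0.242^2 = 0.255058
P(M+6) = 10 × 0.758^2 × 0.242^3 = 0.081430
P(M+8) = 5 × 0.758^1 × 0.242^4 = 0.012999
P(M+10) = 0.242^5 = 0.000830
The M+2 peak is largest (0.399450); scaling to 100 gives 62.6 : 100.0 : 63.9 : 20.4 : 3.3 : 0.2.

62.6 : 100.0 : 63.9 : 20.4 : 3.3 : 0.2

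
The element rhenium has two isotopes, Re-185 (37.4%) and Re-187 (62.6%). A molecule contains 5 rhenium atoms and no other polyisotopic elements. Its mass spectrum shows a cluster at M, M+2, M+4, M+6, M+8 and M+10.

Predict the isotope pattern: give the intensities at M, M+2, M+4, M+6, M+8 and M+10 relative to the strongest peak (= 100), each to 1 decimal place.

Expanding (0.374 + 0.626)^5:
P(M) = 0.374^5 = 0.007317
P(M+2) = 5 × 0.374^4 × 0.626^1 = 0.061239
P(M+4) = 10 × 0.374^3 × 0.626^2 = 0.205005
P(M+6) = 10 × 0.374^2 × 0.626^3 = 0.343136
P(M+8) = 5 × 0.374^1 × 0.626^4 = 0.287170
P(M+10) = 0.626^5 = 0.096133
The M+6 peak is largest (0.343136); scaling to 100 gives 2.1 : 17.8 : 59.7 : 100.0 : 83.7 : 28.0.

2.1 : 17.8 : 59.7 : 100.0 : 83.7 : 28.0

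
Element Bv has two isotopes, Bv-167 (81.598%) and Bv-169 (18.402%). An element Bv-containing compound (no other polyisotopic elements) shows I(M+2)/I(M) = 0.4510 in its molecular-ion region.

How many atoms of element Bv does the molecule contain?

2

With n Bv atoms, P(M+2)/P(M) = C(n,1)·p^(n−1)q / p^n = n·q/p = n · 0.18402/0.81598.
n = 0.4510 × 0.81598/0.18402 = 2.00 ≈ 2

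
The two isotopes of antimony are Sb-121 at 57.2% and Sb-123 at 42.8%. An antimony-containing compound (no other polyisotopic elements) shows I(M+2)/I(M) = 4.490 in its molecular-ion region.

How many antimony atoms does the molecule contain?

6

With n Sb atoms, P(M+2)/P(M) = C(n,1)·p^(n−1)q / p^n = n·q/p = n · 0.428/0.572.
n = 4.490 × 0.572/0.428 = 6.00 ≈ 6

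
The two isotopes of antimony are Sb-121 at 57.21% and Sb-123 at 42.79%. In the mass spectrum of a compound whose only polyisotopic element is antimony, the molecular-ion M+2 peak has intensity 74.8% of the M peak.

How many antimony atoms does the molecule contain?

For n independent Sb atoms, I(M+2)/I(M) = n · (abundance Sb-123) / (abundance Sb-121) = n · 0.4279/0.5721.
n = 0.748 × 0.5721/0.4279 = 1.00 ≈ 1

1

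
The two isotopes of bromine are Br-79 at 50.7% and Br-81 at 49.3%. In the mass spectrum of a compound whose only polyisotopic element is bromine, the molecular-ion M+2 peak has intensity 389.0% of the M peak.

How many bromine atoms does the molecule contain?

For n independent Br atoms, I(M+2)/I(M) = n · (abundance Br-81) / (abundance Br-79) = n · 0.493/0.507.
n = 3.890 × 0.507/0.493 = 4.00 ≈ 4

4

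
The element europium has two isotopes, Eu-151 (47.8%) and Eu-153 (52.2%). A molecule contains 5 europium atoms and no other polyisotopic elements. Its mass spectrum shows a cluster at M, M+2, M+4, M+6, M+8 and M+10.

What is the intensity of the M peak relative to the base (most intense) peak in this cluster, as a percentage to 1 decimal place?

Term probabilities: M 0.0250, M+2 0.1363, M+4 0.2976, M+6 0.3250, M+8 0.1775, M+10 0.0388. Base peak = M+6.
P(M+6) = C(5,3) × 0.478^2 × 0.522^3 = 10 × 0.228484 × 0.14223665 = 0.324988 (base)
P(M) = C(5,0) × 0.478^5 × 0.522^0 = 1 × 0.02495396 × 1.0000 = 0.024954
Relative intensity = 0.024954 / 0.324988 × 100 = 7.7

7.7%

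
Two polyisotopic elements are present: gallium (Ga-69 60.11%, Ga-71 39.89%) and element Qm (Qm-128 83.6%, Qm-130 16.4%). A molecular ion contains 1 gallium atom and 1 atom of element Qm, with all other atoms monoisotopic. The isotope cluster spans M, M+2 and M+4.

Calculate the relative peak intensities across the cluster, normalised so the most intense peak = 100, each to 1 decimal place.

100.0 : 86.0 : 13.0

Gallium pattern (n=1): 0.6011 : 0.3989
Element Qm pattern (n=1): 0.8360 : 0.1640
Convolve the two distributions (both contribute in 2-u steps):
  M: 0.6011×0.8360 = 0.502520
  M+2: 0.6011×0.1640 + 0.3989×0.8360 = 0.432061
  M+4: 0.3989×0.1640 = 0.065420
Scale to base peak (0.502520) = 100: 100.0 : 86.0 : 13.0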